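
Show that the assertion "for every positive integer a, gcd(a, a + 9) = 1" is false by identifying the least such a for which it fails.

We need the least positive integer a for which gcd(a, a + 9) > 1.
a = 1: gcd(1, 10) = 1.
a = 2: gcd(2, 11) = 1.
a = 3: gcd(3, 12) = 3.

a = 3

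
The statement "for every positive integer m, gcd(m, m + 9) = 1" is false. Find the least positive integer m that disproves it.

m = 3

Check each positive integer m in order until gcd(m, m + 9) > 1.
m = 1: gcd(1, 10) = 1.
m = 2: gcd(2, 11) = 1.
m = 3: gcd(3, 12) = 3.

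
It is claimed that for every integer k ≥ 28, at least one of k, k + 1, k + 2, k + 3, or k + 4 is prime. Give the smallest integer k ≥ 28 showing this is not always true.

k = 32

The first 4 eligible values, up to k = 31, all satisfy the conclusion.
k = 32: 32 = 2 × 16; 33 = 3 × 11; 34 = 2 × 17; 35 = 5 × 7; 36 = 2 × 18 — all composite.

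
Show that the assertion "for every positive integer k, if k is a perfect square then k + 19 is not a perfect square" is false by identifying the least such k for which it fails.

The first 8 eligible values, up to k = 64, all satisfy the conclusion.
k = 81: 81 = 9² and 81 + 19 = 100 = 10².

k = 81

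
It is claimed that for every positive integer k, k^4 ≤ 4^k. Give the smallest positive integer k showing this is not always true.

A counterexample is any positive integer k such that k^4 > 4^k; we check each in order.
For k = 1, 2 the conclusion holds.
k = 3: k^4 = 81 and 4^k = 64, so 81 > 64.

k = 3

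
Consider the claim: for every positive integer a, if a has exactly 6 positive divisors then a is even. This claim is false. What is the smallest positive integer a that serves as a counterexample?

We need the least positive integer a for which a has exactly 6 positive divisors but a is odd.
For a = 12, 18, 20, 28, 32, 44 the conclusion holds.
a = 45: divisors of 45: 1, 3, 5, 9, 15, 45; 45 is odd.

a = 45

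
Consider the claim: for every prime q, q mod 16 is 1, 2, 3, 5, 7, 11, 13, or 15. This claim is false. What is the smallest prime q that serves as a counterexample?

q = 41

Check each prime q in order until the claim fails.
For q = 2, 3, 5, 7, …, 29, 31, 37 the conclusion holds.
q = 41: 41 mod 16 = 9 — not in {1, 2, 3, 5, 7, 11, 13, 15}.
Hence q = 41 is a counterexample.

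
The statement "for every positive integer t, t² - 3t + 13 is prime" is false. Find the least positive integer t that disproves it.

t = 12

We need the least positive integer t for which t² - 3t + 13 is not prime.
For t = 1, 2, 3, 4, …, 9, 10, 11 the conclusion holds.
t = 12: t² - 3t + 13 = 121 = 11 × 11, composite.
So t = 12 is the smallest counterexample.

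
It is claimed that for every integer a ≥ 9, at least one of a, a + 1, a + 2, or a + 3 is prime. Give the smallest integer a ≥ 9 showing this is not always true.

We need the least integer a ≥ 9 for which a, a + 1, a + 2, a + 3 are all composite.
For a = 9, 10, 11, 12, …, 21, 22, 23 the conclusion holds.
a = 24: 24 = 2 × 12; 25 = 5 × 5; 26 = 2 × 13; 27 = 3 × 9 — all composite.
Hence a = 24 is a counterexample.

a = 24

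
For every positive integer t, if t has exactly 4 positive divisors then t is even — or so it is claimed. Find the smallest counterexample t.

A counterexample is any positive integer t such that t has exactly 4 positive divisors but t is odd; we check each in order.
t = 6: divisors of 6: 1, 2, 3, 6; 6 is even.
t = 8: divisors of 8: 1, 2, 4, 8; 8 is even.
t = 10: divisors of 10: 1, 2, 5, 10; 10 is even.
t = 14: divisors of 14: 1, 2, 7, 14; 14 is even.
t = 15: divisors of 15: 1, 3, 5, 15; 15 is odd.
So t = 15 is the smallest counterexample.

t = 15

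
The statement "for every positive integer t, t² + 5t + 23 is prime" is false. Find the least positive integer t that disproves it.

t = 14

Check each positive integer t in order until t² + 5t + 23 is not prime.
For t = 1, 2, 3, 4, …, 11, 12, 13 the conclusion holds.
t = 14: t² + 5t + 23 = 289 = 17 × 17, composite.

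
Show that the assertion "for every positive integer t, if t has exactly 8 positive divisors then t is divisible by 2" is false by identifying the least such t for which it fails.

t = 105

Check each positive integer t in order until t has exactly 8 positive divisors but t is not divisible by 2.
For t = 24, 30, 40, 42, …, 88, 102, 104 the conclusion holds.
t = 105: τ(105) = 8; 105 mod 2 = 1.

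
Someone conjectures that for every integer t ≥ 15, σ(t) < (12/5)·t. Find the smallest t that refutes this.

For t = 15, 16, 17, 18, 19, 20, 21, 22, 23 the conclusion holds.
t = 24: σ(24) = 60; 60 ≥ 288/5.

t = 24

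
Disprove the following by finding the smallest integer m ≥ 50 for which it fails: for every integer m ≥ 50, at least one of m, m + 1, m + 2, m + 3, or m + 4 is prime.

m = 54

m = 50: 53 is prime.
m = 51: 53 is prime.
m = 52: 53 is prime.
m = 53: 53 is prime.
m = 54: 54 = 2 × 27; 55 = 5 × 11; 56 = 2 × 28; 57 = 3 × 19; 58 = 2 × 29 — all composite.
So m = 54 is the smallest counterexample.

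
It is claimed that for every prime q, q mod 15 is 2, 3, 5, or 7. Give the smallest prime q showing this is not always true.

A counterexample is any prime q such that the claim fails; we check each in order.
q = 2: 2 mod 15 = 2.
q = 3: 3 mod 15 = 3.
q = 5: 5 mod 15 = 5.
q = 7: 7 mod 15 = 7.
q = 11: 11 mod 15 = 11 — not in {2, 3, 5, 7}.

q = 11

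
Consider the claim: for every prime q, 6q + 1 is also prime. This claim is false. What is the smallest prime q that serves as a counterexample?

The first 7 eligible values, up to q = 17, all satisfy the conclusion.
q = 19: 6q + 1 = 115 = 5 × 23, not prime.
Hence q = 19 is a counterexample.

q = 19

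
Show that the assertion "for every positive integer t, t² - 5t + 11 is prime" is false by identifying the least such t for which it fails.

t = 7

Check each positive integer t in order until t² - 5t + 11 is not prime.
The first 6 eligible values, up to t = 6, all satisfy the conclusion.
t = 7: t² - 5t + 11 = 25 = 5 × 5, composite.
Thus t = 7 disproves the claim, and no smaller t works.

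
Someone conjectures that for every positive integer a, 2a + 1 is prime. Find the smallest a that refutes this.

a = 4

a = 1: 2a + 1 = 3, prime.
a = 2: 2a + 1 = 5, prime.
a = 3: 2a + 1 = 7, prime.
a = 4: 2a + 1 = 9 = 3 × 3, composite.
So a = 4 is the smallest counterexample.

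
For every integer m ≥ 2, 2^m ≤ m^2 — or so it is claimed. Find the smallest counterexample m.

m = 5

We need the least integer m ≥ 2 for which 2^m > m^2.
For m = 2, 3, 4 the conclusion holds.
m = 5: 2^m = 32 and m^2 = 25, so 32 > 25.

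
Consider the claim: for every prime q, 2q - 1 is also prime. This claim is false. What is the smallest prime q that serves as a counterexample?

A counterexample is any prime q such that 2q - 1 is not prime; we check each in order.
q = 2: 2q - 1 = 3, prime.
q = 3: 2q - 1 = 5, prime.
q = 5: 2q - 1 = 9 = 3 × 3, not prime.

q = 5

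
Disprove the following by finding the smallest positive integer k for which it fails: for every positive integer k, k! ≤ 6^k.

A counterexample is any positive integer k such that k! > 6^k; we check each in order.
For k = 1, 2, 3, 4, …, 11, 12, 13 the conclusion holds.
k = 14: k! = 87178291200 and 6^k = 78364164096, so 87178291200 > 78364164096.
Thus k = 14 disproves the claim, and no smaller k works.

k = 14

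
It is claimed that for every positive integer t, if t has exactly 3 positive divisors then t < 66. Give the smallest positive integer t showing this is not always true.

Check each positive integer t in order until t has exactly 3 positive divisors but the claim fails.
The first 4 eligible values, up to t = 49, all satisfy the conclusion.
t = 121: τ(121) = 3; 121 ≥ 66.
Hence t = 121 is a counterexample.

t = 121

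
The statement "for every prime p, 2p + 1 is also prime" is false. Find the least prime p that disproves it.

p = 7

We need the least prime p for which 2p + 1 is not prime.
For p = 2, 3, 5 the conclusion holds.
p = 7: 2p + 1 = 15 = 3 × 5, not prime.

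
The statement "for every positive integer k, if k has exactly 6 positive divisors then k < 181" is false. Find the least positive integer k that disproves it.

k = 188

We need the least positive integer k for which k has exactly 6 positive divisors but the claim fails.
For k = 12, 18, 20, 28, …, 171, 172, 175 the conclusion holds.
k = 188: τ(188) = 6; 188 ≥ 181.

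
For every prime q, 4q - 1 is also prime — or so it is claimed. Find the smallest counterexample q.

For q = 2, 3, 5 the conclusion holds.
q = 7: 4q - 1 = 27 = 3 × 9, not prime.

q = 7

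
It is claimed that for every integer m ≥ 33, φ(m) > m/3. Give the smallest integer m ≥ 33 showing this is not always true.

For m = 33, 34, 35 the conclusion holds.
m = 36: φ(36) = 12 and 36/3 = 12, so φ(36) ≤ 36/3.

m = 36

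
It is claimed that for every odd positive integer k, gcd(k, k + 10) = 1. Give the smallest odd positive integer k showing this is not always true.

We need the least odd positive integer k for which gcd(k, k + 10) > 1.
For k = 1, 3 the conclusion holds.
k = 5: gcd(5, 15) = 5.

k = 5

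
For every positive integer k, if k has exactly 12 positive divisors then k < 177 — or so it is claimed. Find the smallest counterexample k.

A counterexample is any positive integer k such that k has exactly 12 positive divisors but the claim fails; we check each in order.
For k = 60, 72, 84, 90, …, 150, 156, 160 the conclusion holds.
k = 198: τ(198) = 12; 198 ≥ 177.

k = 198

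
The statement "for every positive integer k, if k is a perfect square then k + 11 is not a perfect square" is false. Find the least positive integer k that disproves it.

We need the least positive integer k for which k is a perfect square but k + 11 is a perfect square.
k = 1: 1 + 11 = 12, not a perfect square.
k = 4: 4 + 11 = 15, not a perfect square.
k = 9: 9 + 11 = 20, not a perfect square.
k = 16: 16 + 11 = 27, not a perfect square.
k = 25: 25 = 5² and 25 + 11 = 36 = 6².
Hence k = 25 is a counterexample.

k = 25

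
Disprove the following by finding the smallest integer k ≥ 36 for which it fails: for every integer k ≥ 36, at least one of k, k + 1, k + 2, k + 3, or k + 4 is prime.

A counterexample is any integer k ≥ 36 such that k, k + 1, k + 2, k + 3, k + 4 are all composite; we check each in order.
For k = 36, 37, 38, 39, …, 45, 46, 47 the conclusion holds.
k = 48: 48 = 2 × 24; 49 = 7 × 7; 50 = 2 × 25; 51 = 3 × 17; 52 = 2 × 26 — all composite.

k = 48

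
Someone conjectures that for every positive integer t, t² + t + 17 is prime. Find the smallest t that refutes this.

t = 16

Check each positive integer t in order until t² + t + 17 is not prime.
The first 15 eligible values, up to t = 15, all satisfy the conclusion.
t = 16: t² + t + 17 = 289 = 17 × 17, composite.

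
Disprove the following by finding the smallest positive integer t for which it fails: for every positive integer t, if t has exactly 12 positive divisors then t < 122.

A counterexample is any positive integer t such that t has exactly 12 positive divisors but the claim fails; we check each in order.
t = 60: τ(60) = 12; 60 < 122.
t = 72: τ(72) = 12; 72 < 122.
t = 84: τ(84) = 12; 84 < 122.
t = 90: τ(90) = 12; 90 < 122.
t = 96: τ(96) = 12; 96 < 122.
t = 108: τ(108) = 12; 108 < 122.
t = 126: τ(126) = 12; 126 ≥ 122.
Thus t = 126 disproves the claim, and no smaller t works.

t = 126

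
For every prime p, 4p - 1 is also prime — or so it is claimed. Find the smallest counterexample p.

Check each prime p in order until 4p - 1 is not prime.
p = 2: 4p - 1 = 7, prime.
p = 3: 4p - 1 = 11, prime.
p = 5: 4p - 1 = 19, prime.
p = 7: 4p - 1 = 27 = 3 × 9, not prime.
Thus p = 7 disproves the claim, and no smaller p works.

p = 7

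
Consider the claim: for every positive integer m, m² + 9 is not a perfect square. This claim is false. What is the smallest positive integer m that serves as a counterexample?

For m = 1, 2, 3 the conclusion holds.
m = 4: 4² + 9 = 25 = 5², a perfect square.

m = 4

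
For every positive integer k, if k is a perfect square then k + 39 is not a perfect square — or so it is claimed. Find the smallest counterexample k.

A counterexample is any positive integer k such that k is a perfect square but k + 39 is a perfect square; we check each in order.
k = 1: 1 + 39 = 40, not a perfect square.
k = 4: 4 + 39 = 43, not a perfect square.
k = 9: 9 + 39 = 48, not a perfect square.
k = 16: 16 + 39 = 55, not a perfect square.
k = 25: 25 = 5² and 25 + 39 = 64 = 8².

k = 25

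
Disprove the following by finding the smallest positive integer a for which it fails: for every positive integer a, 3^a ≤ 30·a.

a = 5

We need the least positive integer a for which 3^a > 30·a.
For a = 1, 2, 3, 4 the conclusion holds.
a = 5: 3^a = 243 and 30·a = 150, so 243 > 150.
Thus a = 5 disproves the claim, and no smaller a works.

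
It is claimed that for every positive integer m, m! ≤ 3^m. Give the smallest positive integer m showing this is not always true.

m = 7

Check each positive integer m in order until m! > 3^m.
For m = 1, 2, 3, 4, 5, 6 the conclusion holds.
m = 7: m! = 5040 and 3^m = 2187, so 5040 > 2187.
So m = 7 is the smallest counterexample.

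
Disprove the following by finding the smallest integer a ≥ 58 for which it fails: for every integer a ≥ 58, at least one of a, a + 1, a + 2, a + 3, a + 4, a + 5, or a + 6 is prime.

a = 90

For a = 58, 59, 60, 61, …, 87, 88, 89 the conclusion holds.
a = 90: 90 = 2 × 45; 91 = 7 × 13; 92 = 2 × 46; 93 = 3 × 31; 94 = 2 × 47; 95 = 5 × 19; 96 = 2 × 48 — all composite.
Thus a = 90 disproves the claim, and no smaller a works.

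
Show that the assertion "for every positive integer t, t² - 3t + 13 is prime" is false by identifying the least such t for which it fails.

For t = 1, 2, 3, 4, …, 9, 10, 11 the conclusion holds.
t = 12: t² - 3t + 13 = 121 = 11 × 11, composite.
So t = 12 is the smallest counterexample.

t = 12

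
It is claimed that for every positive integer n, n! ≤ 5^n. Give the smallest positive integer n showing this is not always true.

n = 12

We need the least positive integer n for which n! > 5^n.
The first 11 eligible values, up to n = 11, all satisfy the conclusion.
n = 12: n! = 479001600 and 5^n = 244140625, so 479001600 > 244140625.
Hence n = 12 is a counterexample.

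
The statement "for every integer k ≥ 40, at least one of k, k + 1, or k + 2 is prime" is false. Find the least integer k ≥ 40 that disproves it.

k = 40: 41 is prime.
k = 41: 41 is prime.
k = 42: 43 is prime.
k = 43: 43 is prime.
k = 44: 44 = 2 × 22; 45 = 3 × 15; 46 = 2 × 23 — all composite.
Thus k = 44 disproves the claim, and no smaller k works.

k = 44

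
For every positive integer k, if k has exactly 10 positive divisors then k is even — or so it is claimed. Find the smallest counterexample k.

k = 405

We need the least positive integer k for which k has exactly 10 positive divisors but k is odd.
For k = 48, 80, 112, 162, 176, 208, 272, 304, 368 the conclusion holds.
k = 405: divisors of 405: 10 divisors; 405 is odd.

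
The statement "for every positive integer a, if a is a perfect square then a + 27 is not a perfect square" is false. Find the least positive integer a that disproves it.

a = 9

Check each positive integer a in order until a is a perfect square but a + 27 is a perfect square.
a = 1: 1 + 27 = 28, not a perfect square.
a = 4: 4 + 27 = 31, not a perfect square.
a = 9: 9 = 3² and 9 + 27 = 36 = 6².
So a = 9 is the smallest counterexample.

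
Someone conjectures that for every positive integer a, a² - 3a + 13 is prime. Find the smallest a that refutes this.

a = 12

We need the least positive integer a for which a² - 3a + 13 is not prime.
For a = 1, 2, 3, 4, …, 9, 10, 11 the conclusion holds.
a = 12: a² - 3a + 13 = 121 = 11 × 11, composite.
Hence a = 12 is a counterexample.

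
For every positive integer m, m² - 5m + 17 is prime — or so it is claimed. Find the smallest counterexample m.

m = 13

Check each positive integer m in order until m² - 5m + 17 is not prime.
For m = 1, 2, 3, 4, …, 10, 11, 12 the conclusion holds.
m = 13: m² - 5m + 17 = 121 = 11 × 11, composite.
So m = 13 is the smallest counterexample.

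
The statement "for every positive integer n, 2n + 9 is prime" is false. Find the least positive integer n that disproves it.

For n = 1, 2 the conclusion holds.
n = 3: 2n + 9 = 15 = 3 × 5, composite.

n = 3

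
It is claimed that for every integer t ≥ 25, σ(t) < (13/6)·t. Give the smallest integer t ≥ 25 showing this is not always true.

t = 30

A counterexample is any integer t ≥ 25 such that the claim fails; we check each in order.
For t = 25, 26, 27, 28, 29 the conclusion holds.
t = 30: σ(30) = 72; 72 ≥ 65.
Thus t = 30 disproves the claim, and no smaller t works.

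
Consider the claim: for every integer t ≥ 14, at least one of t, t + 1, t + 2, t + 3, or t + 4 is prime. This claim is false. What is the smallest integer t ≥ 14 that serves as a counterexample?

A counterexample is any integer t ≥ 14 such that t, t + 1, t + 2, t + 3, t + 4 are all composite; we check each in order.
For t = 14, 15, 16, 17, 18, 19, 20, 21, 22, 23 the conclusion holds.
t = 24: 24 = 2 × 12; 25 = 5 × 5; 26 = 2 × 13; 27 = 3 × 9; 28 = 2 × 14 — all composite.

t = 24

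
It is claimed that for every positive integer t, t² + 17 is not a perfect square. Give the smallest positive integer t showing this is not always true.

t = 8

Check each positive integer t in order until t² + 17 is a perfect square.
For t = 1, 2, 3, 4, 5, 6, 7 the conclusion holds.
t = 8: 8² + 17 = 81 = 9², a perfect square.
Hence t = 8 is a counterexample.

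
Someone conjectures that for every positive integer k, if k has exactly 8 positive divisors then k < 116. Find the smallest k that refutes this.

k = 128

For k = 24, 30, 40, 42, …, 105, 110, 114 the conclusion holds.
k = 128: τ(128) = 8; 128 ≥ 116.
So k = 128 is the smallest counterexample.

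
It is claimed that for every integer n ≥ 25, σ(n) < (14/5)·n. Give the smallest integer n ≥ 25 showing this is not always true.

n = 60

For n = 25, 26, 27, 28, …, 57, 58, 59 the conclusion holds.
n = 60: σ(60) = 168; 168 ≥ 168.
Hence n = 60 is a counterexample.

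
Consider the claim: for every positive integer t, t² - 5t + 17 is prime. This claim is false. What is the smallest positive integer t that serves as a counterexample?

t = 13

Check each positive integer t in order until t² - 5t + 17 is not prime.
For t = 1, 2, 3, 4, …, 10, 11, 12 the conclusion holds.
t = 13: t² - 5t + 17 = 121 = 11 × 11, composite.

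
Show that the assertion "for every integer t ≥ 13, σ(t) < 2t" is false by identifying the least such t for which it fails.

We need the least integer t ≥ 13 for which the claim fails.
For t = 13, 14, 15, 16, 17 the conclusion holds.
t = 18: σ(18) = 39; 39 ≥ 36.

t = 18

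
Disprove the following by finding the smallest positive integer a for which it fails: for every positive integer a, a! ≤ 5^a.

a = 12

Check each positive integer a in order until a! > 5^a.
For a = 1, 2, 3, 4, …, 9, 10, 11 the conclusion holds.
a = 12: a! = 479001600 and 5^a = 244140625, so 479001600 > 244140625.
So a = 12 is the smallest counterexample.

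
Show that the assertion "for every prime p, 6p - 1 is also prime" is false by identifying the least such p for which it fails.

We need the least prime p for which 6p - 1 is not prime.
p = 2: 6p - 1 = 11, prime.
p = 3: 6p - 1 = 17, prime.
p = 5: 6p - 1 = 29, prime.
p = 7: 6p - 1 = 41, prime.
p = 11: 6p - 1 = 65 = 5 × 13, not prime.
So p = 11 is the smallest counterexample.

p = 11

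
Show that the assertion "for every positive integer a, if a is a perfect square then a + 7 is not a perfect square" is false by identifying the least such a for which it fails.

Check each positive integer a in order until a is a perfect square but a + 7 is a perfect square.
For a = 1, 4 the conclusion holds.
a = 9: 9 = 3² and 9 + 7 = 16 = 4².

a = 9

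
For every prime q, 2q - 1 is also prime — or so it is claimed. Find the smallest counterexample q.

We need the least prime q for which 2q - 1 is not prime.
q = 2: 2q - 1 = 3, prime.
q = 3: 2q - 1 = 5, prime.
q = 5: 2q - 1 = 9 = 3 × 3, not prime.

q = 5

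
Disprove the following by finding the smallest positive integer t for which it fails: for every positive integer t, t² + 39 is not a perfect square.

t = 5

We need the least positive integer t for which t² + 39 is a perfect square.
For t = 1, 2, 3, 4 the conclusion holds.
t = 5: 5² + 39 = 64 = 8², a perfect square.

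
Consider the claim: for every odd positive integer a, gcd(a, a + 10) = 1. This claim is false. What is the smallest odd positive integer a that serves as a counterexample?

a = 5

a = 1: gcd(1, 11) = 1.
a = 3: gcd(3, 13) = 1.
a = 5: gcd(5, 15) = 5.
So a = 5 is the smallest counterexample.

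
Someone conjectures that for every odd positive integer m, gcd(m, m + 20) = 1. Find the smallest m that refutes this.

A counterexample is any odd positive integer m such that gcd(m, m + 20) > 1; we check each in order.
For m = 1, 3 the conclusion holds.
m = 5: gcd(5, 25) = 5.
Thus m = 5 disproves the claim, and no smaller m works.

m = 5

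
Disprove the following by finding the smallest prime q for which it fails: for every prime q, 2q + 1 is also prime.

A counterexample is any prime q such that 2q + 1 is not prime; we check each in order.
For q = 2, 3, 5 the conclusion holds.
q = 7: 2q + 1 = 15 = 3 × 5, not prime.

q = 7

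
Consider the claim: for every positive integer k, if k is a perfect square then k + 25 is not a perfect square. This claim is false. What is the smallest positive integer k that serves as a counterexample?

For k = 1, 4, 9, 16, …, 81, 100, 121 the conclusion holds.
k = 144: 144 = 12² and 144 + 25 = 169 = 13².

k = 144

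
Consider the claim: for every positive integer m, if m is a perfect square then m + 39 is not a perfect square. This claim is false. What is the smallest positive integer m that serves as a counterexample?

We need the least positive integer m for which m is a perfect square but m + 39 is a perfect square.
The first 4 eligible values, up to m = 16, all satisfy the conclusion.
m = 25: 25 = 5² and 25 + 39 = 64 = 8².
Hence m = 25 is a counterexample.

m = 25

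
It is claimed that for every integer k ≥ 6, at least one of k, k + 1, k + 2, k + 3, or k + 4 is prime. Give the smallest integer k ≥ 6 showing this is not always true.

The first 18 eligible values, up to k = 23, all satisfy the conclusion.
k = 24: 24 = 2 × 12; 25 = 5 × 5; 26 = 2 × 13; 27 = 3 × 9; 28 = 2 × 14 — all composite.
Thus k = 24 disproves the claim, and no smaller k works.

k = 24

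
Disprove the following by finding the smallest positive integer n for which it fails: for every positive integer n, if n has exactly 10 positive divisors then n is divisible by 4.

We need the least positive integer n for which n has exactly 10 positive divisors but n is not divisible by 4.
n = 48: τ(48) = 10; 48 mod 4 = 0.
n = 80: τ(80) = 10; 80 mod 4 = 0.
n = 112: τ(112) = 10; 112 mod 4 = 0.
n = 162: τ(162) = 10; 162 mod 4 = 2.
Thus n = 162 disproves the claim, and no smaller n works.

n = 162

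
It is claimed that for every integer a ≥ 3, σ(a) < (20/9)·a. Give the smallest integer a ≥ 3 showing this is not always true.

Check each integer a ≥ 3 in order until the claim fails.
The first 9 eligible values, up to a = 11, all satisfy the conclusion.
a = 12: σ(12) = 28; 28 ≥ 80/3.

a = 12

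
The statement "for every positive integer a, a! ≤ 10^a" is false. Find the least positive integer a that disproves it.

We need the least positive integer a for which a! > 10^a.
The first 24 eligible values, up to a = 24, all satisfy the conclusion.
a = 25: a! = 15511210043330985984000000 and 10^a = 10000000000000000000000000, so 15511210043330985984000000 > 10000000000000000000000000.
Hence a = 25 is a counterexample.

a = 25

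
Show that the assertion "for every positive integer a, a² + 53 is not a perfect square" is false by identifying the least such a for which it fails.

a = 26

We need the least positive integer a for which a² + 53 is a perfect square.
The first 25 eligible values, up to a = 25, all satisfy the conclusion.
a = 26: 26² + 53 = 729 = 27², a perfect square.
Thus a = 26 disproves the claim, and no smaller a works.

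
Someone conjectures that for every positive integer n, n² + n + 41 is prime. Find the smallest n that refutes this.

n = 40

Check each positive integer n in order until n² + n + 41 is not prime.
The first 39 eligible values, up to n = 39, all satisfy the conclusion.
n = 40: n² + n + 41 = 1681 = 41 × 41, composite.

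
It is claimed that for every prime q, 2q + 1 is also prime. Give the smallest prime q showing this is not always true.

A counterexample is any prime q such that 2q + 1 is not prime; we check each in order.
q = 2: 2q + 1 = 5, prime.
q = 3: 2q + 1 = 7, prime.
q = 5: 2q + 1 = 11, prime.
q = 7: 2q + 1 = 15 = 3 × 5, not prime.
So q = 7 is the smallest counterexample.

q = 7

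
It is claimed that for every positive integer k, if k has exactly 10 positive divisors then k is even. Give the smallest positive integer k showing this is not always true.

The first 9 eligible values, up to k = 368, all satisfy the conclusion.
k = 405: divisors of 405: 10 divisors; 405 is odd.
Hence k = 405 is a counterexample.

k = 405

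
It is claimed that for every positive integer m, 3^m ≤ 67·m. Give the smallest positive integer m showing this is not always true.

m = 6

m = 1: 3^m = 3 and 67·m = 67, so 3 ≤ 67.
m = 2: 3^m = 9 and 67·m = 134, so 9 ≤ 134.
m = 3: 3^m = 27 and 67·m = 201, so 27 ≤ 201.
m = 4: 3^m = 81 and 67·m = 268, so 81 ≤ 268.
m = 5: 3^m = 243 and 67·m = 335, so 243 ≤ 335.
m = 6: 3^m = 729 and 67·m = 402, so 729 > 402.
Thus m = 6 disproves the claim, and no smaller m works.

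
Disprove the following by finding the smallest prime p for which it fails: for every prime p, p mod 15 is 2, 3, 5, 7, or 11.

For p = 2, 3, 5, 7, 11 the conclusion holds.
p = 13: 13 mod 15 = 13 — not in {2, 3, 5, 7, 11}.
So p = 13 is the smallest counterexample.

p = 13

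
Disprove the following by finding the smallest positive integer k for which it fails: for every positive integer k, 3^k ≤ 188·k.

k = 7

Check each positive integer k in order until 3^k > 188·k.
The first 6 eligible values, up to k = 6, all satisfy the conclusion.
k = 7: 3^k = 2187 and 188·k = 1316, so 2187 > 1316.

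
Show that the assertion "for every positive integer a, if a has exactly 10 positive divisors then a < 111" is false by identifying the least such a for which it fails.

a = 112

A counterexample is any positive integer a such that a has exactly 10 positive divisors but the claim fails; we check each in order.
For a = 48, 80 the conclusion holds.
a = 112: τ(112) = 10; 112 ≥ 111.
Hence a = 112 is a counterexample.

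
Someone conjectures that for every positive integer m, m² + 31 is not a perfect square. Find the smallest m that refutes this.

m = 15

For m = 1, 2, 3, 4, …, 12, 13, 14 the conclusion holds.
m = 15: 15² + 31 = 256 = 16², a perfect square.
So m = 15 is the smallest counterexample.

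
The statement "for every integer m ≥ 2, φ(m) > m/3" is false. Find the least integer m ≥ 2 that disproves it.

m = 2: φ(2) = 1 and 2/3 = 2/3, so φ(2) > 2/3.
m = 3: φ(3) = 2 and 3/3 = 1, so φ(3) > 3/3.
m = 4: φ(4) = 2 and 4/3 = 4/3, so φ(4) > 4/3.
m = 5: φ(5) = 4 and 5/3 = 5/3, so φ(5) > 5/3.
m = 6: φ(6) = 2 and 6/3 = 2, so φ(6) ≤ 6/3.
Hence m = 6 is a counterexample.

m = 6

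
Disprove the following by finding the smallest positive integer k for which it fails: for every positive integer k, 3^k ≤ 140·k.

k = 7

Check each positive integer k in order until 3^k > 140·k.
For k = 1, 2, 3, 4, 5, 6 the conclusion holds.
k = 7: 3^k = 2187 and 140·k = 980, so 2187 > 980.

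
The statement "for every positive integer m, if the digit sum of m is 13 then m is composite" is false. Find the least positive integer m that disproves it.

For m = 49, 58 the conclusion holds.
m = 67: digit sum 13; 67 is prime, not composite.
So m = 67 is the smallest counterexample.

m = 67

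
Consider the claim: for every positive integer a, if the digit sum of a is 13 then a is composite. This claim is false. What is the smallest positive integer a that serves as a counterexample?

A counterexample is any positive integer a such that the digit sum of a is 13 but a is prime; we check each in order.
a = 49: digit sum 13; 49 is composite.
a = 58: digit sum 13; 58 is composite.
a = 67: digit sum 13; 67 is prime, not composite.

a = 67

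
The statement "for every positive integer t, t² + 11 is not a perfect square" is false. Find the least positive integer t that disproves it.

t = 5

The first 4 eligible values, up to t = 4, all satisfy the conclusion.
t = 5: 5² + 11 = 36 = 6², a perfect square.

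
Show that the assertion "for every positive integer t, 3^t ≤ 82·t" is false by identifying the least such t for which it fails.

We need the least positive integer t for which 3^t > 82·t.
t = 1: 3^t = 3 and 82·t = 82, so 3 ≤ 82.
t = 2: 3^t = 9 and 82·t = 164, so 9 ≤ 164.
t = 3: 3^t = 27 and 82·t = 246, so 27 ≤ 246.
t = 4: 3^t = 81 and 82·t = 328, so 81 ≤ 328.
t = 5: 3^t = 243 and 82·t = 410, so 243 ≤ 410.
t = 6: 3^t = 729 and 82·t = 492, so 729 > 492.

t = 6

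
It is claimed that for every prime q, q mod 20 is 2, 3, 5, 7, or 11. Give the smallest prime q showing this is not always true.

We need the least prime q for which the claim fails.
The first 5 eligible values, up to q = 11, all satisfy the conclusion.
q = 13: 13 mod 20 = 13 — not in {2, 3, 5, 7, 11}.
Hence q = 13 is a counterexample.

q = 13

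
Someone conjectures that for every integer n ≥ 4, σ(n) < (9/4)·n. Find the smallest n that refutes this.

A counterexample is any integer n ≥ 4 such that the claim fails; we check each in order.
For n = 4, 5, 6, 7, 8, 9, 10, 11 the conclusion holds.
n = 12: σ(12) = 28; 28 ≥ 27.

n = 12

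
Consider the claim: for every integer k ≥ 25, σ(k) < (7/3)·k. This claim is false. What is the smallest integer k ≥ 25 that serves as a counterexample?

k = 30

Check each integer k ≥ 25 in order until the claim fails.
The first 5 eligible values, up to k = 29, all satisfy the conclusion.
k = 30: σ(30) = 72; 72 ≥ 70.
So k = 30 is the smallest counterexample.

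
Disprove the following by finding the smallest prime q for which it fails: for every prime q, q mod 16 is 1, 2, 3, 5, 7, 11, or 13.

q = 31

A counterexample is any prime q such that the claim fails; we check each in order.
For q = 2, 3, 5, 7, 11, 13, 17, 19, 23, 29 the conclusion holds.
q = 31: 31 mod 16 = 15 — not in {1, 2, 3, 5, 7, 11, 13}.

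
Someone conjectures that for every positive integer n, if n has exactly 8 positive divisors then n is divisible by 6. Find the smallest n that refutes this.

n = 40

Check each positive integer n in order until n has exactly 8 positive divisors but n is not divisible by 6.
n = 24: τ(24) = 8; 24 mod 6 = 0.
n = 30: τ(30) = 8; 30 mod 6 = 0.
n = 40: τ(40) = 8; 40 mod 6 = 4.
Hence n = 40 is a counterexample.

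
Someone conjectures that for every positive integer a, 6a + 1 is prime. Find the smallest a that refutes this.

Check each positive integer a in order until 6a + 1 is not prime.
a = 1: 6a + 1 = 7, prime.
a = 2: 6a + 1 = 13, prime.
a = 3: 6a + 1 = 19, prime.
a = 4: 6a + 1 = 25 = 5 × 5, composite.

a = 4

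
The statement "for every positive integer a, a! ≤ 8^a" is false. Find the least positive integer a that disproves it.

a = 20

We need the least positive integer a for which a! > 8^a.
The first 19 eligible values, up to a = 19, all satisfy the conclusion.
a = 20: a! = 2432902008176640000 and 8^a = 1152921504606846976, so 2432902008176640000 > 1152921504606846976.
Thus a = 20 disproves the claim, and no smaller a works.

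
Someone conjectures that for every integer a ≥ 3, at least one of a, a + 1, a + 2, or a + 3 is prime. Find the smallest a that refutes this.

a = 24

We need the least integer a ≥ 3 for which a, a + 1, a + 2, a + 3 are all composite.
For a = 3, 4, 5, 6, …, 21, 22, 23 the conclusion holds.
a = 24: 24 = 2 × 12; 25 = 5 × 5; 26 = 2 × 13; 27 = 3 × 9 — all composite.
So a = 24 is the smallest counterexample.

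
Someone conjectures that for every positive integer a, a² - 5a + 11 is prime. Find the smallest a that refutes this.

a = 7

The first 6 eligible values, up to a = 6, all satisfy the conclusion.
a = 7: a² - 5a + 11 = 25 = 5 × 5, composite.
So a = 7 is the smallest counterexample.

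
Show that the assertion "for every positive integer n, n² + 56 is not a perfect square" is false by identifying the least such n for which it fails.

n = 5

Check each positive integer n in order until n² + 56 is a perfect square.
n = 1: 1² + 56 = 57, not a perfect square.
n = 2: 2² + 56 = 60, not a perfect square.
n = 3: 3² + 56 = 65, not a perfect square.
n = 4: 4² + 56 = 72, not a perfect square.
n = 5: 5² + 56 = 81 = 9², a perfect square.
Thus n = 5 disproves the claim, and no smaller n works.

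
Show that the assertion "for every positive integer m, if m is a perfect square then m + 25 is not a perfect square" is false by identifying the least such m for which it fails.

m = 144

A counterexample is any positive integer m such that m is a perfect square but m + 25 is a perfect square; we check each in order.
For m = 1, 4, 9, 16, …, 81, 100, 121 the conclusion holds.
m = 144: 144 = 12² and 144 + 25 = 169 = 13².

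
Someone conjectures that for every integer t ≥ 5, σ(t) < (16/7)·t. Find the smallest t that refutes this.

We need the least integer t ≥ 5 for which the claim fails.
For t = 5, 6, 7, 8, 9, 10, 11 the conclusion holds.
t = 12: σ(12) = 28; 28 ≥ 192/7.
Hence t = 12 is a counterexample.

t = 12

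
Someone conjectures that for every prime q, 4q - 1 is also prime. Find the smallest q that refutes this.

q = 7

We need the least prime q for which 4q - 1 is not prime.
q = 2: 4q - 1 = 7, prime.
q = 3: 4q - 1 = 11, prime.
q = 5: 4q - 1 = 19, prime.
q = 7: 4q - 1 = 27 = 3 × 9, not prime.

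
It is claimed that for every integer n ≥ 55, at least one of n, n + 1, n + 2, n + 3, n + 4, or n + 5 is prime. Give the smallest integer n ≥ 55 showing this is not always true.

n = 90

For n = 55, 56, 57, 58, …, 87, 88, 89 the conclusion holds.
n = 90: 90 = 2 × 45; 91 = 7 × 13; 92 = 2 × 46; 93 = 3 × 31; 94 = 2 × 47; 95 = 5 × 19 — all composite.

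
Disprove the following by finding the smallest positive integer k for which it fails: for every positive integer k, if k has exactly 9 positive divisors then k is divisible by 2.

We need the least positive integer k for which k has exactly 9 positive divisors but k is not divisible by 2.
k = 36: τ(36) = 9; 36 mod 2 = 0.
k = 100: τ(100) = 9; 100 mod 2 = 0.
k = 196: τ(196) = 9; 196 mod 2 = 0.
k = 225: τ(225) = 9; 225 mod 2 = 1.
Thus k = 225 disproves the claim, and no smaller k works.

k = 225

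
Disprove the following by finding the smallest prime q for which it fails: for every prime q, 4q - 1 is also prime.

q = 7

We need the least prime q for which 4q - 1 is not prime.
For q = 2, 3, 5 the conclusion holds.
q = 7: 4q - 1 = 27 = 3 × 9, not prime.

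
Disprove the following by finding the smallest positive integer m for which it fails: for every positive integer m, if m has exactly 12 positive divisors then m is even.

m = 315

Check each positive integer m in order until m has exactly 12 positive divisors but m is odd.
The first 24 eligible values, up to m = 308, all satisfy the conclusion.
m = 315: divisors of 315: 12 divisors; 315 is odd.
Thus m = 315 disproves the claim, and no smaller m works.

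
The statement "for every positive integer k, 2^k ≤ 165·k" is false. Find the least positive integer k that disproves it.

k = 11

We need the least positive integer k for which 2^k > 165·k.
For k = 1, 2, 3, 4, 5, 6, 7, 8, 9, 10 the conclusion holds.
k = 11: 2^k = 2048 and 165·k = 1815, so 2048 > 1815.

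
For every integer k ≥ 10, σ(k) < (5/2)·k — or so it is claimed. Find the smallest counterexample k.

k = 24

A counterexample is any integer k ≥ 10 such that the claim fails; we check each in order.
For k = 10, 11, 12, 13, …, 21, 22, 23 the conclusion holds.
k = 24: σ(24) = 60; 60 ≥ 60.
So k = 24 is the smallest counterexample.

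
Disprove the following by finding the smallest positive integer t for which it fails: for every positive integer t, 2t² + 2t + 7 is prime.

t = 6

Check each positive integer t in order until 2t² + 2t + 7 is not prime.
The first 5 eligible values, up to t = 5, all satisfy the conclusion.
t = 6: 2t² + 2t + 7 = 91 = 7 × 13, composite.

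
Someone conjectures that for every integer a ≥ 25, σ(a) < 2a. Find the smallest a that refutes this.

We need the least integer a ≥ 25 for which the claim fails.
a = 25: σ(25) = 31; 31 < 50.
a = 26: σ(26) = 42; 42 < 52.
a = 27: σ(27) = 40; 40 < 54.
a = 28: σ(28) = 56; 56 ≥ 56.

a = 28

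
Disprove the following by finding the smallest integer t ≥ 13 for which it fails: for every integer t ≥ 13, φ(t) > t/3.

The first 5 eligible values, up to t = 17, all satisfy the conclusion.
t = 18: φ(18) = 6 and 18/3 = 6, so φ(18) ≤ 18/3.
Hence t = 18 is a counterexample.

t = 18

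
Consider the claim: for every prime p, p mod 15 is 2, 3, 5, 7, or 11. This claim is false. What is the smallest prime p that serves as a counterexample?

A counterexample is any prime p such that the claim fails; we check each in order.
For p = 2, 3, 5, 7, 11 the conclusion holds.
p = 13: 13 mod 15 = 13 — not in {2, 3, 5, 7, 11}.

p = 13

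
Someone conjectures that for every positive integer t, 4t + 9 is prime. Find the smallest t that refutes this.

We need the least positive integer t for which 4t + 9 is not prime.
For t = 1, 2 the conclusion holds.
t = 3: 4t + 9 = 21 = 3 × 7, composite.

t = 3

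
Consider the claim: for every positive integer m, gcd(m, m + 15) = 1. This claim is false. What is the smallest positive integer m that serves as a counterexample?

A counterexample is any positive integer m such that gcd(m, m + 15) > 1; we check each in order.
m = 1: gcd(1, 16) = 1.
m = 2: gcd(2, 17) = 1.
m = 3: gcd(3, 18) = 3.

m = 3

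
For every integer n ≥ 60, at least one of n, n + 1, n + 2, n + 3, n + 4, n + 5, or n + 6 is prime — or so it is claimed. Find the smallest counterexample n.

n = 90

We need the least integer n ≥ 60 for which n, n + 1, n + 2, n + 3, n + 4, n + 5, n + 6 are all composite.
The first 30 eligible values, up to n = 89, all satisfy the conclusion.
n = 90: 90 = 2 × 45; 91 = 7 × 13; 92 = 2 × 46; 93 = 3 × 31; 94 = 2 × 47; 95 = 5 × 19; 96 = 2 × 48 — all composite.
Hence n = 90 is a counterexample.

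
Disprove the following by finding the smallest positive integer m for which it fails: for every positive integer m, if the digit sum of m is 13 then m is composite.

Check each positive integer m in order until the digit sum of m is 13 but m is prime.
For m = 49, 58 the conclusion holds.
m = 67: digit sum 13; 67 is prime, not composite.
Hence m = 67 is a counterexample.

m = 67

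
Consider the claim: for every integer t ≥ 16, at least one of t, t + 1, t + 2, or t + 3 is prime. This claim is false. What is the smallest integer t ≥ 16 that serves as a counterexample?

t = 24

t = 16: 17 is prime.
t = 17: 17 is prime.
t = 18: 19 is prime.
t = 19: 19 is prime.
t = 20: 23 is prime.
t = 21: 23 is prime.
t = 22: 23 is prime.
t = 23: 23 is prime.
t = 24: 24 = 2 × 12; 25 = 5 × 5; 26 = 2 × 13; 27 = 3 × 9 — all composite.
Hence t = 24 is a counterexample.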